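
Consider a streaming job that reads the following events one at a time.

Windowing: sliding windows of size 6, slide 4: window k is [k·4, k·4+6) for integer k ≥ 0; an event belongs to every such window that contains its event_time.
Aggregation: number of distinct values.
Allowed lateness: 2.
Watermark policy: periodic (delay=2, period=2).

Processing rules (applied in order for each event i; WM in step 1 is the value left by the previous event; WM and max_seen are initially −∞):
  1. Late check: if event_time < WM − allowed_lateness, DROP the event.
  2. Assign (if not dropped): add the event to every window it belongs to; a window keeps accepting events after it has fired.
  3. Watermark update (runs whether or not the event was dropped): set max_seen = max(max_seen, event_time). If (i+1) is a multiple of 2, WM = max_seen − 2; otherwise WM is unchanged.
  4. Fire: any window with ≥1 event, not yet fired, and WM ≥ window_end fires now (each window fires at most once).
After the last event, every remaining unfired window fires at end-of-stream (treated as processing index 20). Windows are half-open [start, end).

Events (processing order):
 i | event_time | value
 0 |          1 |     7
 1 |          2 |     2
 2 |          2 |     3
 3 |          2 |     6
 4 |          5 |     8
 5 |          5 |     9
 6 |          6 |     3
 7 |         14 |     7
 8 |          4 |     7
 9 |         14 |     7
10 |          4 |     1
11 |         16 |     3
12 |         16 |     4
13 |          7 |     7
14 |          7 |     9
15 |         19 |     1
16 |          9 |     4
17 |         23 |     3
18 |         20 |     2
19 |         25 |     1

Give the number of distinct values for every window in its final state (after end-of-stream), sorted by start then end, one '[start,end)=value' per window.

[0,6)=6 [4,10)=3 [12,18)=3 [16,22)=4 [20,26)=3 [24,30)=1

i=0 t=1 v=7: → [0,6); WM=−∞
i=1 t=2 v=2: → [0,6); WM=0
i=2 t=2 v=3: → [0,6); WM=0
i=3 t=2 v=6: → [0,6); WM=0
i=4 t=5 v=8: → [4,10),[0,6); WM=0
i=5 t=5 v=9: → [4,10),[0,6); WM=3
i=6 t=6 v=3: → [4,10); WM=3
i=7 t=14 v=7: → [12,18); WM=12; [0,6) fires=6 [4,10) fires=3
i=8 t=4 v=7: DROP (t<12-2); WM=12
i=9 t=14 v=7: → [12,18); WM=12
i=10 t=4 v=1: DROP (t<12-2); WM=12
i=11 t=16 v=3: → [16,22),[12,18); WM=14
i=12 t=16 v=4: → [16,22),[12,18); WM=14
i=13 t=7 v=7: DROP (t<14-2); WM=14
i=14 t=7 v=9: DROP (t<14-2); WM=14
i=15 t=19 v=1: → [16,22); WM=17
i=16 t=9 v=4: DROP (t<17-2); WM=17
i=17 t=23 v=3: → [20,26); WM=21; [12,18) fires=3
i=18 t=20 v=2: → [20,26),[16,22); WM=21
i=19 t=25 v=1: → [24,30),[20,26); WM=23; [16,22) fires=4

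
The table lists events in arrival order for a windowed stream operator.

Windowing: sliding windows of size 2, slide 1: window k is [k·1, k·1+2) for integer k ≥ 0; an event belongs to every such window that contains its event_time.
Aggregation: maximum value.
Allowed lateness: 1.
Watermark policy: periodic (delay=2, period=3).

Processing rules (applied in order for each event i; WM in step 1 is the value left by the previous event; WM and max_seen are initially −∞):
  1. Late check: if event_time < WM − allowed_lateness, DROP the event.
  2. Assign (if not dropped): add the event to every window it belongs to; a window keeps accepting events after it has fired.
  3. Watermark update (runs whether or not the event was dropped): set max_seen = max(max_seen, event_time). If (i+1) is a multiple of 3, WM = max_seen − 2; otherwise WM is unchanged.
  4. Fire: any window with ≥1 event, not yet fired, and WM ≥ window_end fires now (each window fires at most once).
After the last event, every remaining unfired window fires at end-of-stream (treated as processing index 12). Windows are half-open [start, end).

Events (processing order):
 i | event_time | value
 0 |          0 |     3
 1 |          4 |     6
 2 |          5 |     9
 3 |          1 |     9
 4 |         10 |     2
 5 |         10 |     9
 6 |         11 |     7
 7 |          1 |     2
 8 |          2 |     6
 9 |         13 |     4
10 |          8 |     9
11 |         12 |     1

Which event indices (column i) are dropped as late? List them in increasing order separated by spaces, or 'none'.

i=0 t=0 v=3: → [0,2); WM=−∞
i=1 t=4 v=6: → [4,6),[3,5); WM=−∞
i=2 t=5 v=9: → [5,7),[4,6); WM=3; [0,2) fires=3
i=3 t=1 v=9: DROP (t<3-1); WM=3
i=4 t=10 v=2: → [10,12),[9,11); WM=3
i=5 t=10 v=9: → [10,12),[9,11); WM=8; [3,5) fires=6 [4,6) fires=9 [5,7) fires=9
i=6 t=11 v=7: → [11,13),[10,12); WM=8
i=7 t=1 v=2: DROP (t<8-1); WM=8
i=8 t=2 v=6: DROP (t<8-1); WM=9
i=9 t=13 v=4: → [13,15),[12,14); WM=9
i=10 t=8 v=9: → [8,10),[7,9); WM=9; [7,9) fires=9
i=11 t=12 v=1: → [12,14),[11,13); WM=11; [8,10) fires=9 [9,11) fires=9

3 7 8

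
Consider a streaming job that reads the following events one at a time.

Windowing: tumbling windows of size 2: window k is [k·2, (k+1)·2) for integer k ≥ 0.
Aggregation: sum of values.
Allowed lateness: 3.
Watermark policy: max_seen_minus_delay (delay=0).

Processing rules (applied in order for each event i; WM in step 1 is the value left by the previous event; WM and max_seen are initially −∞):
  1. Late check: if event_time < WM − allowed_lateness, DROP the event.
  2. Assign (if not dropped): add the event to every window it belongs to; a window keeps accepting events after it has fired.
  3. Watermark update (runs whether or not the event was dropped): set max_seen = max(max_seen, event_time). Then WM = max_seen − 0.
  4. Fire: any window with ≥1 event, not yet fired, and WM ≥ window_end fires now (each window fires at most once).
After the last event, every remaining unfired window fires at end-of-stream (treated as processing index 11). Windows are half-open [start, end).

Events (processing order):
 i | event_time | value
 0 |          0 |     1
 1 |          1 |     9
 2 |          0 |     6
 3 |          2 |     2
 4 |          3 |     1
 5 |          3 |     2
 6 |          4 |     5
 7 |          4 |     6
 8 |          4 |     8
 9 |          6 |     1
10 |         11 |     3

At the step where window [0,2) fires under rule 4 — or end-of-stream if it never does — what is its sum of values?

16

i=0 t=0 v=1: → [0,2); WM=0
i=1 t=1 v=9: → [0,2); WM=1
i=2 t=0 v=6: → [0,2); WM=1
i=3 t=2 v=2: → [2,4); WM=2; [0,2) fires=16
i=4 t=3 v=1: → [2,4); WM=3
i=5 t=3 v=2: → [2,4); WM=3
i=6 t=4 v=5: → [4,6); WM=4; [2,4) fires=5
i=7 t=4 v=6: → [4,6); WM=4
i=8 t=4 v=8: → [4,6); WM=4
i=9 t=6 v=1: → [6,8); WM=6; [4,6) fires=19
i=10 t=11 v=3: → [10,12); WM=11; [6,8) fires=1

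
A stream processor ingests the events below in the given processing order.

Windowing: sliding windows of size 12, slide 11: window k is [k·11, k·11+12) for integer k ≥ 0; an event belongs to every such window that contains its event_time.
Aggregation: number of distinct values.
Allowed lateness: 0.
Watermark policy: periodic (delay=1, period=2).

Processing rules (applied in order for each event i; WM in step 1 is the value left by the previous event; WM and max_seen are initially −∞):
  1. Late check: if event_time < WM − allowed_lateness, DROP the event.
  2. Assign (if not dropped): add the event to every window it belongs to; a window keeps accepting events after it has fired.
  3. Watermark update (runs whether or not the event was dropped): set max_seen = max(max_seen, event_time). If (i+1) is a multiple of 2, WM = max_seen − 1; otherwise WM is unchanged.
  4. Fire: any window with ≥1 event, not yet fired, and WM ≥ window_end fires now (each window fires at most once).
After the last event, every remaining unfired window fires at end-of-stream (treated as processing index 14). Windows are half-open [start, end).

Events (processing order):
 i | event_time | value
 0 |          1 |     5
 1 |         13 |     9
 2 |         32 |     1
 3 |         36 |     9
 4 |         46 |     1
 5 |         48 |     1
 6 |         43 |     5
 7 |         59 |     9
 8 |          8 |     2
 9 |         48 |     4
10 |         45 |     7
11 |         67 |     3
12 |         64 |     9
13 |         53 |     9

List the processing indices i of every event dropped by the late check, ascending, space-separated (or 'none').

i=0 t=1 v=5: → [0,12); WM=−∞
i=1 t=13 v=9: → [11,23); WM=12; [0,12) fires=1
i=2 t=32 v=1: → [22,34); WM=12
i=3 t=36 v=9: → [33,45); WM=35; [11,23) fires=1 [22,34) fires=1
i=4 t=46 v=1: → [44,56); WM=35
i=5 t=48 v=1: → [44,56); WM=47; [33,45) fires=1
i=6 t=43 v=5: DROP (t<47-0); WM=47
i=7 t=59 v=9: → [55,67); WM=58; [44,56) fires=1
i=8 t=8 v=2: DROP (t<58-0); WM=58
i=9 t=48 v=4: DROP (t<58-0); WM=58
i=10 t=45 v=7: DROP (t<58-0); WM=58
i=11 t=67 v=3: → [66,78); WM=66
i=12 t=64 v=9: DROP (t<66-0); WM=66
i=13 t=53 v=9: DROP (t<66-0); WM=66

6 8 9 10 12 13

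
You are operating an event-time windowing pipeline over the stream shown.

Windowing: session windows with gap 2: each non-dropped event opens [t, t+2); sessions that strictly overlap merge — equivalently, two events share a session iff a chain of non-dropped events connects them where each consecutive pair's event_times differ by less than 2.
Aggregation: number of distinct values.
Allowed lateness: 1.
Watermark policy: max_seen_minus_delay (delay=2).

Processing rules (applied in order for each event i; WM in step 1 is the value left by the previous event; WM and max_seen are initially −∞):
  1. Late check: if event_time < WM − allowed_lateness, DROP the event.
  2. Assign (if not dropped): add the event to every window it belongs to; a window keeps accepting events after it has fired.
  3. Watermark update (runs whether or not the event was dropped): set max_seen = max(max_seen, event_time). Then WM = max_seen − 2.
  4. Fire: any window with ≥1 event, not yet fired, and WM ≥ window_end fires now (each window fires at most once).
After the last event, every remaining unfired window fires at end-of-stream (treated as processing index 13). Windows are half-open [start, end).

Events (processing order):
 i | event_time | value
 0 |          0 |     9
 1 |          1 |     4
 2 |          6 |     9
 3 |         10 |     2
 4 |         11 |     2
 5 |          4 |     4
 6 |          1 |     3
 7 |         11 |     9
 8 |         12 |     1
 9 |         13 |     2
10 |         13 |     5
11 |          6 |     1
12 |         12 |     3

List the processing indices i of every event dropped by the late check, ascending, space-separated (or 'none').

5 6 11

i=0 t=0 v=9: → [0,2); WM=-2
i=1 t=1 v=4: → [0,3); WM=-1
i=2 t=6 v=9: → [6,8); WM=4
i=3 t=10 v=2: → [10,12); WM=8
i=4 t=11 v=2: → [10,13); WM=9
i=5 t=4 v=4: DROP (t<9-1); WM=9
i=6 t=1 v=3: DROP (t<9-1); WM=9
i=7 t=11 v=9: → [10,13); WM=9
i=8 t=12 v=1: → [10,14); WM=10
i=9 t=13 v=2: → [10,15); WM=11
i=10 t=13 v=5: → [10,15); WM=11
i=11 t=6 v=1: DROP (t<11-1); WM=11
i=12 t=12 v=3: → [10,15); WM=11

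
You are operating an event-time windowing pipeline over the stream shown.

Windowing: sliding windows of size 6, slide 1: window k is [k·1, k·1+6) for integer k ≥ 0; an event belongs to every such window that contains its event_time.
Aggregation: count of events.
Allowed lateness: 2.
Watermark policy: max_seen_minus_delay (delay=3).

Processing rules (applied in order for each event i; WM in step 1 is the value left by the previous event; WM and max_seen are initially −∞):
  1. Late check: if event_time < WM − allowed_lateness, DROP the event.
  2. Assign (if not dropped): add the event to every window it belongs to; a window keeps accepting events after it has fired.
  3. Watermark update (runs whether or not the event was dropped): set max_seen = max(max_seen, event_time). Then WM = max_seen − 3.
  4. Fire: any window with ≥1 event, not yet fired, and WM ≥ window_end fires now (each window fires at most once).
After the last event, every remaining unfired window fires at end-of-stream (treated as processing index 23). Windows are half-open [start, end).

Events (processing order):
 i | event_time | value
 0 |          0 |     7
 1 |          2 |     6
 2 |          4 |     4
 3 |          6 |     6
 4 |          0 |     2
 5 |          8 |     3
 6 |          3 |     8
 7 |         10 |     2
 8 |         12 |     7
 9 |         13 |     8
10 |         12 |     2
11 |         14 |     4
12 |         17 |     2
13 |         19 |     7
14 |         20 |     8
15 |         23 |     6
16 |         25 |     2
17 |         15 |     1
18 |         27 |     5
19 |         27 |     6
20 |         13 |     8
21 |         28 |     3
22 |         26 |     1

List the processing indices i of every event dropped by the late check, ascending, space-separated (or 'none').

4 17 20

i=0 t=0 v=7: → [0,6); WM=-3
i=1 t=2 v=6: → [2,8),[1,7),[0,6); WM=-1
i=2 t=4 v=4: → [4,10),[3,9),[2,8),[1,7),[0,6); WM=1
i=3 t=6 v=6: → [6,12),[5,11),[4,10),[3,9),[2,8),[1,7); WM=3
i=4 t=0 v=2: DROP (t<3-2); WM=3
i=5 t=8 v=3: → [8,14),[7,13),[6,12),[5,11),[4,10),[3,9); WM=5
i=6 t=3 v=8: → [3,9),[2,8),[1,7),[0,6); WM=5
i=7 t=10 v=2: → [10,16),[9,15),[8,14),[7,13),[6,12),[5,11); WM=7; [0,6) fires=4 [1,7) fires=4
i=8 t=12 v=7: → [12,18),[11,17),[10,16),[9,15),[8,14),[7,13); WM=9; [2,8) fires=4 [3,9) fires=4
i=9 t=13 v=8: → [13,19),[12,18),[11,17),[10,16),[9,15),[8,14); WM=10; [4,10) fires=3
i=10 t=12 v=2: → [12,18),[11,17),[10,16),[9,15),[8,14),[7,13); WM=10
i=11 t=14 v=4: → [14,20),[13,19),[12,18),[11,17),[10,16),[9,15); WM=11; [5,11) fires=3
i=12 t=17 v=2: → [17,23),[16,22),[15,21),[14,20),[13,19),[12,18); WM=14; [6,12) fires=3 [7,13) fires=4 [8,14) fires=5
i=13 t=19 v=7: → [19,25),[18,24),[17,23),[16,22),[15,21),[14,20); WM=16; [9,15) fires=5 [10,16) fires=5
i=14 t=20 v=8: → [20,26),[19,25),[18,24),[17,23),[16,22),[15,21); WM=17; [11,17) fires=4
i=15 t=23 v=6: → [23,29),[22,28),[21,27),[20,26),[19,25),[18,24); WM=20; [12,18) fires=5 [13,19) fires=3 [14,20) fires=3
i=16 t=25 v=2: → [25,31),[24,30),[23,29),[22,28),[21,27),[20,26); WM=22; [15,21) fires=3 [16,22) fires=3
i=17 t=15 v=1: DROP (t<22-2); WM=22
i=18 t=27 v=5: → [27,33),[26,32),[25,31),[24,30),[23,29),[22,28); WM=24; [17,23) fires=3 [18,24) fires=3
i=19 t=27 v=6: → [27,33),[26,32),[25,31),[24,30),[23,29),[22,28); WM=24
i=20 t=13 v=8: DROP (t<24-2); WM=24
i=21 t=28 v=3: → [28,34),[27,33),[26,32),[25,31),[24,30),[23,29); WM=25; [19,25) fires=3
i=22 t=26 v=1: → [26,32),[25,31),[24,30),[23,29),[22,28),[21,27); WM=25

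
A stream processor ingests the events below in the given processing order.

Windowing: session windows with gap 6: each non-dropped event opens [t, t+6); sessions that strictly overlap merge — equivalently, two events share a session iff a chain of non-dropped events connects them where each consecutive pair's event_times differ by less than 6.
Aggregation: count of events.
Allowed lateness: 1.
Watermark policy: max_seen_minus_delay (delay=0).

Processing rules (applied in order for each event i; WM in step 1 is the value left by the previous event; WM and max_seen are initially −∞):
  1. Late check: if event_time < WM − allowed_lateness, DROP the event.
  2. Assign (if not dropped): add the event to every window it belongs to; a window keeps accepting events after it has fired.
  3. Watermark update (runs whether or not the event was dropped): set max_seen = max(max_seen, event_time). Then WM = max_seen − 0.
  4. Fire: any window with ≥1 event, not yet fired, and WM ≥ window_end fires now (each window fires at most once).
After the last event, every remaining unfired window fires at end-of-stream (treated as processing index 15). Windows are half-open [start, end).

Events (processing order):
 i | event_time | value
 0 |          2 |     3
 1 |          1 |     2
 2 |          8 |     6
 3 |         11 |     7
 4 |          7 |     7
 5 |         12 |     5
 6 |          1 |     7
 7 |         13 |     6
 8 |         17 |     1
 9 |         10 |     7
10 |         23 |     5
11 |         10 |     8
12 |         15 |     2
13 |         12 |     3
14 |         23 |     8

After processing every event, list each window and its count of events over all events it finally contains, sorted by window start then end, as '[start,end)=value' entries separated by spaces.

[1,8)=2 [8,23)=5 [23,29)=2

i=0 t=2 v=3: → [2,8); WM=2
i=1 t=1 v=2: → [1,8); WM=2
i=2 t=8 v=6: → [8,14); WM=8
i=3 t=11 v=7: → [8,17); WM=11
i=4 t=7 v=7: DROP (t<11-1); WM=11
i=5 t=12 v=5: → [8,18); WM=12
i=6 t=1 v=7: DROP (t<12-1); WM=12
i=7 t=13 v=6: → [8,19); WM=13
i=8 t=17 v=1: → [8,23); WM=17
i=9 t=10 v=7: DROP (t<17-1); WM=17
i=10 t=23 v=5: → [23,29); WM=23
i=11 t=10 v=8: DROP (t<23-1); WM=23
i=12 t=15 v=2: DROP (t<23-1); WM=23
i=13 t=12 v=3: DROP (t<23-1); WM=23
i=14 t=23 v=8: → [23,29); WM=23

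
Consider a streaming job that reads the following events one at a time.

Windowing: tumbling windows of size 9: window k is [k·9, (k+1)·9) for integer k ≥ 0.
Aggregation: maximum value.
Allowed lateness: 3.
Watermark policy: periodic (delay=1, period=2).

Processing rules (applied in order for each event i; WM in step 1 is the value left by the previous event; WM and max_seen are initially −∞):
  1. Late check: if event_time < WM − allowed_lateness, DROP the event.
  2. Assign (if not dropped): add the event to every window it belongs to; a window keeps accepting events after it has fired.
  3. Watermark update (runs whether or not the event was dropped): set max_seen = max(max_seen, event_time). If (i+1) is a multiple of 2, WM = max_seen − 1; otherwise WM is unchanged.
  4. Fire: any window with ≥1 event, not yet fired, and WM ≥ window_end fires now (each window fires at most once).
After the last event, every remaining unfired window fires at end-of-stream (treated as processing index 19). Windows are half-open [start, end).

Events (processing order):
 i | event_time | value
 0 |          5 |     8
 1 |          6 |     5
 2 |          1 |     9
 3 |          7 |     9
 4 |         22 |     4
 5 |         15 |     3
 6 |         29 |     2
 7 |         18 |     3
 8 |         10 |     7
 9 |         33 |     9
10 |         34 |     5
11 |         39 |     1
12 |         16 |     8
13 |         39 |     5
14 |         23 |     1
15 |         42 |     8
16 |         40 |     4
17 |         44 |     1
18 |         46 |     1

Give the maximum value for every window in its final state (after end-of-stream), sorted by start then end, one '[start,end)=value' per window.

[0,9)=9 [9,18)=3 [18,27)=4 [27,36)=9 [36,45)=8 [45,54)=1

i=0 t=5 v=8: → [0,9); WM=−∞
i=1 t=6 v=5: → [0,9); WM=5
i=2 t=1 v=9: DROP (t<5-3); WM=5
i=3 t=7 v=9: → [0,9); WM=6
i=4 t=22 v=4: → [18,27); WM=6
i=5 t=15 v=3: → [9,18); WM=21; [0,9) fires=9 [9,18) fires=3
i=6 t=29 v=2: → [27,36); WM=21
i=7 t=18 v=3: → [18,27); WM=28; [18,27) fires=4
i=8 t=10 v=7: DROP (t<28-3); WM=28
i=9 t=33 v=9: → [27,36); WM=32
i=10 t=34 v=5: → [27,36); WM=32
i=11 t=39 v=1: → [36,45); WM=38; [27,36) fires=9
i=12 t=16 v=8: DROP (t<38-3); WM=38
i=13 t=39 v=5: → [36,45); WM=38
i=14 t=23 v=1: DROP (t<38-3); WM=38
i=15 t=42 v=8: → [36,45); WM=41
i=16 t=40 v=4: → [36,45); WM=41
i=17 t=44 v=1: → [36,45); WM=43
i=18 t=46 v=1: → [45,54); WM=43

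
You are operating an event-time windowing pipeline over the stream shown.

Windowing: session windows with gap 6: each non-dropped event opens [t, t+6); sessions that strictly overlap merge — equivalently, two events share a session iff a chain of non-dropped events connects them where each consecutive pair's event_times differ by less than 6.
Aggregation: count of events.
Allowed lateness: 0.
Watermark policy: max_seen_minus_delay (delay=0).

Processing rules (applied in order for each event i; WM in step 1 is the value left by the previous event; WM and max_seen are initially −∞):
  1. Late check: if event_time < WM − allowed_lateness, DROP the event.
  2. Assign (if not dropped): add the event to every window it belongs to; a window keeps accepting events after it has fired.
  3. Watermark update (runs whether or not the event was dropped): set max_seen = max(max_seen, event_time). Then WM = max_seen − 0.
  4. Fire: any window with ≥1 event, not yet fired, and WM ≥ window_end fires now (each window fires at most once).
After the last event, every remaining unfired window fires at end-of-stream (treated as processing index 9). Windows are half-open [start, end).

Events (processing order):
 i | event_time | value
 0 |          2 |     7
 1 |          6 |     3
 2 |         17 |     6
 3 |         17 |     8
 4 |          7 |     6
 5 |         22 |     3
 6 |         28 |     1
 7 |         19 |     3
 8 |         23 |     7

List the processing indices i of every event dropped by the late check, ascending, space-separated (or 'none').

i=0 t=2 v=7: → [2,8); WM=2
i=1 t=6 v=3: → [2,12); WM=6
i=2 t=17 v=6: → [17,23); WM=17
i=3 t=17 v=8: → [17,23); WM=17
i=4 t=7 v=6: DROP (t<17-0); WM=17
i=5 t=22 v=3: → [17,28); WM=22
i=6 t=28 v=1: → [28,34); WM=28
i=7 t=19 v=3: DROP (t<28-0); WM=28
i=8 t=23 v=7: DROP (t<28-0); WM=28

4 7 8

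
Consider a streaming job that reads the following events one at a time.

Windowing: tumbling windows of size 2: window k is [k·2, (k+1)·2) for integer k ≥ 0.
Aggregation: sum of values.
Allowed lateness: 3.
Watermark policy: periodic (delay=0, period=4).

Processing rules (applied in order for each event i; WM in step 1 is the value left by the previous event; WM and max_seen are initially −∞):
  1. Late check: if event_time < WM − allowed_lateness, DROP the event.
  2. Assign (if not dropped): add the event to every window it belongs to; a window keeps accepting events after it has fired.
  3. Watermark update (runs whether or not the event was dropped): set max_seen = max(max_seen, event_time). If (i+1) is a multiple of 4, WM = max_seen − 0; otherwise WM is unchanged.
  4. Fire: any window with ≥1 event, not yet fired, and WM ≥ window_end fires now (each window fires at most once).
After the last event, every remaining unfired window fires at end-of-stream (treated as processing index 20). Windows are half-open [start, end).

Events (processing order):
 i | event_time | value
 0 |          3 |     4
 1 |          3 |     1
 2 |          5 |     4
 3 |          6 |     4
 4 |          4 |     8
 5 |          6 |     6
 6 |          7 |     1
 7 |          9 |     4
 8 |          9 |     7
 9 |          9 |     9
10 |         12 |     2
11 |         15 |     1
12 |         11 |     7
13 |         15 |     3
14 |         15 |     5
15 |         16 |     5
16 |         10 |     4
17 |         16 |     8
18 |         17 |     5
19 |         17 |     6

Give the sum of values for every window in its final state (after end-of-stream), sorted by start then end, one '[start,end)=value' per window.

[2,4)=5 [4,6)=12 [6,8)=11 [8,10)=20 [12,14)=2 [14,16)=9 [16,18)=24

i=0 t=3 v=4: → [2,4); WM=−∞
i=1 t=3 v=1: → [2,4); WM=−∞
i=2 t=5 v=4: → [4,6); WM=−∞
i=3 t=6 v=4: → [6,8); WM=6; [2,4) fires=5 [4,6) fires=4
i=4 t=4 v=8: → [4,6); WM=6
i=5 t=6 v=6: → [6,8); WM=6
i=6 t=7 v=1: → [6,8); WM=6
i=7 t=9 v=4: → [8,10); WM=9; [6,8) fires=11
i=8 t=9 v=7: → [8,10); WM=9
i=9 t=9 v=9: → [8,10); WM=9
i=10 t=12 v=2: → [12,14); WM=9
i=11 t=15 v=1: → [14,16); WM=15; [8,10) fires=20 [12,14) fires=2
i=12 t=11 v=7: DROP (t<15-3); WM=15
i=13 t=15 v=3: → [14,16); WM=15
i=14 t=15 v=5: → [14,16); WM=15
i=15 t=16 v=5: → [16,18); WM=16; [14,16) fires=9
i=16 t=10 v=4: DROP (t<16-3); WM=16
i=17 t=16 v=8: → [16,18); WM=16
i=18 t=17 v=5: → [16,18); WM=16
i=19 t=17 v=6: → [16,18); WM=17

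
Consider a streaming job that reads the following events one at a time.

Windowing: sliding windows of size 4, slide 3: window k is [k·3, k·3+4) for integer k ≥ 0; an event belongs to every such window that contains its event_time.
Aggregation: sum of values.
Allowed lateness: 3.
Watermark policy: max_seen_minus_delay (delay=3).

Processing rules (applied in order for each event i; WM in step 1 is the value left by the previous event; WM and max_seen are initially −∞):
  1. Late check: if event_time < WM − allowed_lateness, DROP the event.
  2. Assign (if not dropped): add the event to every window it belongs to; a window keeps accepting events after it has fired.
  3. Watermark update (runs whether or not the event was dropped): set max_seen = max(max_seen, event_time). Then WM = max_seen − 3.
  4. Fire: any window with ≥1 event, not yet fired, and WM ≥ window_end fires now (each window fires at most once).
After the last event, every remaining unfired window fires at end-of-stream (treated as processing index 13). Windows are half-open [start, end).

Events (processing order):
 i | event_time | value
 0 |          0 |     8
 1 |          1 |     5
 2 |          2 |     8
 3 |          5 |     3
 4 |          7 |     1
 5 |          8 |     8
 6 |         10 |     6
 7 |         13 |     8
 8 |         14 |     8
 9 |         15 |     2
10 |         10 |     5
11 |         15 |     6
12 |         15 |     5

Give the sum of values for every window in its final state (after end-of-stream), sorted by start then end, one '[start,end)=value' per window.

i=0 t=0 v=8: → [0,4); WM=-3
i=1 t=1 v=5: → [0,4); WM=-2
i=2 t=2 v=8: → [0,4); WM=-1
i=3 t=5 v=3: → [3,7); WM=2
i=4 t=7 v=1: → [6,10); WM=4; [0,4) fires=21
i=5 t=8 v=8: → [6,10); WM=5
i=6 t=10 v=6: → [9,13); WM=7; [3,7) fires=3
i=7 t=13 v=8: → [12,16); WM=10; [6,10) fires=9
i=8 t=14 v=8: → [12,16); WM=11
i=9 t=15 v=2: → [15,19),[12,16); WM=12
i=10 t=10 v=5: → [9,13); WM=12
i=11 t=15 v=6: → [15,19),[12,16); WM=12
i=12 t=15 v=5: → [15,19),[12,16); WM=12

[0,4)=21 [3,7)=3 [6,10)=9 [9,13)=11 [12,16)=29 [15,19)=13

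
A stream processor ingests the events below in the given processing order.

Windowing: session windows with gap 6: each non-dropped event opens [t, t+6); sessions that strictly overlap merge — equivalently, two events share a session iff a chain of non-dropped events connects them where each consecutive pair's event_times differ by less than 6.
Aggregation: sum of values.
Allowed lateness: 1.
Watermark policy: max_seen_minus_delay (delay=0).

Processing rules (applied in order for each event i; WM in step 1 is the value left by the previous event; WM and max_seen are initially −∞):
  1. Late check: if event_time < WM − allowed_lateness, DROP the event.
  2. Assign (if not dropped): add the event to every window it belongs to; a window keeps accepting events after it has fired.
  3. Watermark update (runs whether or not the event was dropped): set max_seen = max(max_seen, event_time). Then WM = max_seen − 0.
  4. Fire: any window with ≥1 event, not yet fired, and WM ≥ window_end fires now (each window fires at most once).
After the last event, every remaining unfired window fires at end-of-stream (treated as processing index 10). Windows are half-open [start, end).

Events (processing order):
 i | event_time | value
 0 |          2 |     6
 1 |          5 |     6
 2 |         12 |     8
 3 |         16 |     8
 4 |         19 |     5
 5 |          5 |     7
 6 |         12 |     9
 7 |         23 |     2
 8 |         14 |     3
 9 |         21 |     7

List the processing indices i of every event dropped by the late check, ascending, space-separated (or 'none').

i=0 t=2 v=6: → [2,8); WM=2
i=1 t=5 v=6: → [2,11); WM=5
i=2 t=12 v=8: → [12,18); WM=12
i=3 t=16 v=8: → [12,22); WM=16
i=4 t=19 v=5: → [12,25); WM=19
i=5 t=5 v=7: DROP (t<19-1); WM=19
i=6 t=12 v=9: DROP (t<19-1); WM=19
i=7 t=23 v=2: → [12,29); WM=23
i=8 t=14 v=3: DROP (t<23-1); WM=23
i=9 t=21 v=7: DROP (t<23-1); WM=23

5 6 8 9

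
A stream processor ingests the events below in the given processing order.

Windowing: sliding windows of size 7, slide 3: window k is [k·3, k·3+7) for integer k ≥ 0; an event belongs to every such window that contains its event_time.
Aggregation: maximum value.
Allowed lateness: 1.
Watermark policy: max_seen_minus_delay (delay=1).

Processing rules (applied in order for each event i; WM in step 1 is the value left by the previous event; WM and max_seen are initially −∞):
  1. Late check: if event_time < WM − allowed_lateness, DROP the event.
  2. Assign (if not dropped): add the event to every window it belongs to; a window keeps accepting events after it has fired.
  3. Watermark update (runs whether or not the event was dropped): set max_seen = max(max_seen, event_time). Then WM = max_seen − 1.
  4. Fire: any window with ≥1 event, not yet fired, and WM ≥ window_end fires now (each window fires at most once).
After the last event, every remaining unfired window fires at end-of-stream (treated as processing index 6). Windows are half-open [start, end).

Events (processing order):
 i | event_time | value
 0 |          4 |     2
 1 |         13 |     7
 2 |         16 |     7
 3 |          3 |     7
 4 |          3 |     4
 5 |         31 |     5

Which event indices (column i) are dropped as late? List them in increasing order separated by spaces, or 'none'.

i=0 t=4 v=2: → [3,10),[0,7); WM=3
i=1 t=13 v=7: → [12,19),[9,16); WM=12; [0,7) fires=2 [3,10) fires=2
i=2 t=16 v=7: → [15,22),[12,19); WM=15
i=3 t=3 v=7: DROP (t<15-1); WM=15
i=4 t=3 v=4: DROP (t<15-1); WM=15
i=5 t=31 v=5: → [30,37),[27,34); WM=30; [9,16) fires=7 [12,19) fires=7 [15,22) fires=7

3 4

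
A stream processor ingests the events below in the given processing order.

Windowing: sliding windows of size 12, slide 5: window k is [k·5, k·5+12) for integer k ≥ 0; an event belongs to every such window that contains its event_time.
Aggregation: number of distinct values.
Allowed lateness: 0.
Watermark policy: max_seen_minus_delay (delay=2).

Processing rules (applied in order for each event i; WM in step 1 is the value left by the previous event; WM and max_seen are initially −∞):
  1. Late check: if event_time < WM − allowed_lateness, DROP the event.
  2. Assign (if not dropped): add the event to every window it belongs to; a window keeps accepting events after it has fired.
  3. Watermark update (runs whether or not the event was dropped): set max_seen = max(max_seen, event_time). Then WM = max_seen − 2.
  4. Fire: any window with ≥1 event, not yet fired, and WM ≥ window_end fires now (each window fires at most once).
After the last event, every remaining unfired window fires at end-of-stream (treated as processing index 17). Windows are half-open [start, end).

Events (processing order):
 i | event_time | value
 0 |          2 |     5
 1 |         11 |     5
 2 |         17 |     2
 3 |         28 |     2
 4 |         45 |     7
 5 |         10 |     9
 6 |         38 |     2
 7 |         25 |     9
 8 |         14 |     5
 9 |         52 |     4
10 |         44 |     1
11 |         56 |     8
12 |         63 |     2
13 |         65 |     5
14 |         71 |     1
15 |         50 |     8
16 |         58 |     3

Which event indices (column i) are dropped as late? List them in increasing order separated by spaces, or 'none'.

i=0 t=2 v=5: → [0,12); WM=0
i=1 t=11 v=5: → [10,22),[5,17),[0,12); WM=9
i=2 t=17 v=2: → [15,27),[10,22); WM=15; [0,12) fires=1
i=3 t=28 v=2: → [25,37),[20,32); WM=26; [5,17) fires=1 [10,22) fires=2
i=4 t=45 v=7: → [45,57),[40,52),[35,47); WM=43; [15,27) fires=1 [20,32) fires=1 [25,37) fires=1
i=5 t=10 v=9: DROP (t<43-0); WM=43
i=6 t=38 v=2: DROP (t<43-0); WM=43
i=7 t=25 v=9: DROP (t<43-0); WM=43
i=8 t=14 v=5: DROP (t<43-0); WM=43
i=9 t=52 v=4: → [50,62),[45,57); WM=50; [35,47) fires=1
i=10 t=44 v=1: DROP (t<50-0); WM=50
i=11 t=56 v=8: → [55,67),[50,62),[45,57); WM=54; [40,52) fires=1
i=12 t=63 v=2: → [60,72),[55,67); WM=61; [45,57) fires=3
i=13 t=65 v=5: → [65,77),[60,72),[55,67); WM=63; [50,62) fires=2
i=14 t=71 v=1: → [70,82),[65,77),[60,72); WM=69; [55,67) fires=3
i=15 t=50 v=8: DROP (t<69-0); WM=69
i=16 t=58 v=3: DROP (t<69-0); WM=69

5 6 7 8 10 15 16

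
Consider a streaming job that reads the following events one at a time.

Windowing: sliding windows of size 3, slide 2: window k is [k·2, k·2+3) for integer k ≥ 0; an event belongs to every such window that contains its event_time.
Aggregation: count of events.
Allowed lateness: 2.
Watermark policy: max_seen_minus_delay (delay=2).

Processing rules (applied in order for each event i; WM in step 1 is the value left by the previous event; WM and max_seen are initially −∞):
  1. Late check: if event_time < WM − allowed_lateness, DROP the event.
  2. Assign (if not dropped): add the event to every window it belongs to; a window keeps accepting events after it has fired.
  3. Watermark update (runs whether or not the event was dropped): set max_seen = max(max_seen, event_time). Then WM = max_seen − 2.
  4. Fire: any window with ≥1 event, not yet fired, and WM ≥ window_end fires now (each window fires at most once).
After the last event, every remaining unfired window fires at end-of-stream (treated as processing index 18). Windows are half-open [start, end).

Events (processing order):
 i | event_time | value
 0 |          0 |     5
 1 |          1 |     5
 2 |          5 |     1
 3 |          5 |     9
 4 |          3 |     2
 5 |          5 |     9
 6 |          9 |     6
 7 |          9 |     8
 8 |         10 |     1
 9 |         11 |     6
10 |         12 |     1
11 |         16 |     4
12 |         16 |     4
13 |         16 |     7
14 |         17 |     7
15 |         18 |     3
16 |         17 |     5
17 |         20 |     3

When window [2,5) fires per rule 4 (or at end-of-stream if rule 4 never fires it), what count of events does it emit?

1

i=0 t=0 v=5: → [0,3); WM=-2
i=1 t=1 v=5: → [0,3); WM=-1
i=2 t=5 v=1: → [4,7); WM=3; [0,3) fires=2
i=3 t=5 v=9: → [4,7); WM=3
i=4 t=3 v=2: → [2,5); WM=3
i=5 t=5 v=9: → [4,7); WM=3
i=6 t=9 v=6: → [8,11); WM=7; [2,5) fires=1 [4,7) fires=3
i=7 t=9 v=8: → [8,11); WM=7
i=8 t=10 v=1: → [10,13),[8,11); WM=8
i=9 t=11 v=6: → [10,13); WM=9
i=10 t=12 v=1: → [12,15),[10,13); WM=10
i=11 t=16 v=4: → [16,19),[14,17); WM=14; [8,11) fires=3 [10,13) fires=3
i=12 t=16 v=4: → [16,19),[14,17); WM=14
i=13 t=16 v=7: → [16,19),[14,17); WM=14
i=14 t=17 v=7: → [16,19); WM=15; [12,15) fires=1
i=15 t=18 v=3: → [18,21),[16,19); WM=16
i=16 t=17 v=5: → [16,19); WM=16
i=17 t=20 v=3: → [20,23),[18,21); WM=18; [14,17) fires=3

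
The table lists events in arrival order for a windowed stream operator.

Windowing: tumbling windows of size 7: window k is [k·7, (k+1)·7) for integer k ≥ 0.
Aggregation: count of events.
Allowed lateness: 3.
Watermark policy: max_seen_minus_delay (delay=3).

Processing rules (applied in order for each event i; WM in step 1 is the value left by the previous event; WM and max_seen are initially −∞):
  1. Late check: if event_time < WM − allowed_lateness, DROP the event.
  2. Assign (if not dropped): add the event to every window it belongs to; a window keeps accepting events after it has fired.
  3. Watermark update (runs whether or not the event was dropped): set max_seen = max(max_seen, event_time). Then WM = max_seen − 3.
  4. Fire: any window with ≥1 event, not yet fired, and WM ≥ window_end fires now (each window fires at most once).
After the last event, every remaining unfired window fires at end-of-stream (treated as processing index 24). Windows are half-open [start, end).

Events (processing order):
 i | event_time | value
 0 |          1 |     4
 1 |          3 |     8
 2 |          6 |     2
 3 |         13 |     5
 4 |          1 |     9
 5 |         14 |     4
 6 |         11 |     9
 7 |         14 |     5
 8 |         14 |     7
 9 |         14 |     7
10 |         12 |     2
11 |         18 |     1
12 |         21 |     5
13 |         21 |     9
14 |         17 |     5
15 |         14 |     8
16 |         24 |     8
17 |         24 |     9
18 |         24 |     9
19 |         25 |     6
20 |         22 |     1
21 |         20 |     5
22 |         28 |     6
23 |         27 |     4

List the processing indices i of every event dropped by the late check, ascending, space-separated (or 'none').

i=0 t=1 v=4: → [0,7); WM=-2
i=1 t=3 v=8: → [0,7); WM=0
i=2 t=6 v=2: → [0,7); WM=3
i=3 t=13 v=5: → [7,14); WM=10; [0,7) fires=3
i=4 t=1 v=9: DROP (t<10-3); WM=10
i=5 t=14 v=4: → [14,21); WM=11
i=6 t=11 v=9: → [7,14); WM=11
i=7 t=14 v=5: → [14,21); WM=11
i=8 t=14 v=7: → [14,21); WM=11
i=9 t=14 v=7: → [14,21); WM=11
i=10 t=12 v=2: → [7,14); WM=11
i=11 t=18 v=1: → [14,21); WM=15; [7,14) fires=3
i=12 t=21 v=5: → [21,28); WM=18
i=13 t=21 v=9: → [21,28); WM=18
i=14 t=17 v=5: → [14,21); WM=18
i=15 t=14 v=8: DROP (t<18-3); WM=18
i=16 t=24 v=8: → [21,28); WM=21; [14,21) fires=6
i=17 t=24 v=9: → [21,28); WM=21
i=18 t=24 v=9: → [21,28); WM=21
i=19 t=25 v=6: → [21,28); WM=22
i=20 t=22 v=1: → [21,28); WM=22
i=21 t=20 v=5: → [14,21); WM=22
i=22 t=28 v=6: → [28,35); WM=25
i=23 t=27 v=4: → [21,28); WM=25

4 15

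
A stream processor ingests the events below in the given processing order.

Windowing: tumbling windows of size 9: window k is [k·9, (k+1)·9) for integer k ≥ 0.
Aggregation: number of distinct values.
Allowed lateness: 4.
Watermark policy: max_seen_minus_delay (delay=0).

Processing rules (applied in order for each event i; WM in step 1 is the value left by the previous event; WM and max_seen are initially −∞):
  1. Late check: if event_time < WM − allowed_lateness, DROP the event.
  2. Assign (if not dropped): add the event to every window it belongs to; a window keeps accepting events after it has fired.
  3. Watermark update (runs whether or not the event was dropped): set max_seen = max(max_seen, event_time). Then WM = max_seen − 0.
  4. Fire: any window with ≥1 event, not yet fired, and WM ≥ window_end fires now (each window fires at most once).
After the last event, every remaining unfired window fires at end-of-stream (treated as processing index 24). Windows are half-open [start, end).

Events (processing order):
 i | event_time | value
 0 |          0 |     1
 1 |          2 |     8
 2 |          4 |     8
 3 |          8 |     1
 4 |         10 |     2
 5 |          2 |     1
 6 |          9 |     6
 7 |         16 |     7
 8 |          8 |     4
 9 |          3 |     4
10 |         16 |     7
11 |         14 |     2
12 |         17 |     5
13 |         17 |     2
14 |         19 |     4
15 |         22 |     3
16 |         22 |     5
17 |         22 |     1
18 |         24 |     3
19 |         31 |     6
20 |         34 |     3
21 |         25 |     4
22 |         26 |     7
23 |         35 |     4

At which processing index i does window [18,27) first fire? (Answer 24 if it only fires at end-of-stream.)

19

i=0 t=0 v=1: → [0,9); WM=0
i=1 t=2 v=8: → [0,9); WM=2
i=2 t=4 v=8: → [0,9); WM=4
i=3 t=8 v=1: → [0,9); WM=8
i=4 t=10 v=2: → [9,18); WM=10; [0,9) fires=2
i=5 t=2 v=1: DROP (t<10-4); WM=10
i=6 t=9 v=6: → [9,18); WM=10
i=7 t=16 v=7: → [9,18); WM=16
i=8 t=8 v=4: DROP (t<16-4); WM=16
i=9 t=3 v=4: DROP (t<16-4); WM=16
i=10 t=16 v=7: → [9,18); WM=16
i=11 t=14 v=2: → [9,18); WM=16
i=12 t=17 v=5: → [9,18); WM=17
i=13 t=17 v=2: → [9,18); WM=17
i=14 t=19 v=4: → [18,27); WM=19; [9,18) fires=4
i=15 t=22 v=3: → [18,27); WM=22
i=16 t=22 v=5: → [18,27); WM=22
i=17 t=22 v=1: → [18,27); WM=22
i=18 t=24 v=3: → [18,27); WM=24
i=19 t=31 v=6: → [27,36); WM=31; [18,27) fires=4
i=20 t=34 v=3: → [27,36); WM=34
i=21 t=25 v=4: DROP (t<34-4); WM=34
i=22 t=26 v=7: DROP (t<34-4); WM=34
i=23 t=35 v=4: → [27,36); WM=35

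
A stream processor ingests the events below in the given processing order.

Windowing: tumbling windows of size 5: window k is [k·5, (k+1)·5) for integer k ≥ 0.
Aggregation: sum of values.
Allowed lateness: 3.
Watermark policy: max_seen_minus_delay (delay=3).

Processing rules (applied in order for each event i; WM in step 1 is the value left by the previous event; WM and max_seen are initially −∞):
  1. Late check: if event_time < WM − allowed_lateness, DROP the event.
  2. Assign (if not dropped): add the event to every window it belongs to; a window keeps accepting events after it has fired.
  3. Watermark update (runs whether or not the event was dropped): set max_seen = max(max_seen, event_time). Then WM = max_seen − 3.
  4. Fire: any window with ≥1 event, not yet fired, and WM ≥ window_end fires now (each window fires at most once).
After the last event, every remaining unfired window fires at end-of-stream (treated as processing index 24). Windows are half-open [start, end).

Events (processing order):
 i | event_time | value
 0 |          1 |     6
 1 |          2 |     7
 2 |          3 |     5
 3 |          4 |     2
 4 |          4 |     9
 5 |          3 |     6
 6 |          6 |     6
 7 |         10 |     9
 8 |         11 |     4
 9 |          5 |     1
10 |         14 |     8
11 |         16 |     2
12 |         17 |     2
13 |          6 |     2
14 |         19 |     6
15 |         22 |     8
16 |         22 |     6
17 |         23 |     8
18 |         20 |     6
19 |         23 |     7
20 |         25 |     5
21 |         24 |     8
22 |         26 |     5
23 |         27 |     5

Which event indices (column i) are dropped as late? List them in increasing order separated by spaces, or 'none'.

i=0 t=1 v=6: → [0,5); WM=-2
i=1 t=2 v=7: → [0,5); WM=-1
i=2 t=3 v=5: → [0,5); WM=0
i=3 t=4 v=2: → [0,5); WM=1
i=4 t=4 v=9: → [0,5); WM=1
i=5 t=3 v=6: → [0,5); WM=1
i=6 t=6 v=6: → [5,10); WM=3
i=7 t=10 v=9: → [10,15); WM=7; [0,5) fires=35
i=8 t=11 v=4: → [10,15); WM=8
i=9 t=5 v=1: → [5,10); WM=8
i=10 t=14 v=8: → [10,15); WM=11; [5,10) fires=7
i=11 t=16 v=2: → [15,20); WM=13
i=12 t=17 v=2: → [15,20); WM=14
i=13 t=6 v=2: DROP (t<14-3); WM=14
i=14 t=19 v=6: → [15,20); WM=16; [10,15) fires=21
i=15 t=22 v=8: → [20,25); WM=19
i=16 t=22 v=6: → [20,25); WM=19
i=17 t=23 v=8: → [20,25); WM=20; [15,20) fires=10
i=18 t=20 v=6: → [20,25); WM=20
i=19 t=23 v=7: → [20,25); WM=20
i=20 t=25 v=5: → [25,30); WM=22
i=21 t=24 v=8: → [20,25); WM=22
i=22 t=26 v=5: → [25,30); WM=23
i=23 t=27 v=5: → [25,30); WM=24

13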